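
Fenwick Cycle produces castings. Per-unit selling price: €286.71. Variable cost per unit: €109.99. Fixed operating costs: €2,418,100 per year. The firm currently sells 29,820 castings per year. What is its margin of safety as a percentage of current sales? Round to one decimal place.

Contribution margin per unit = €286.71 − €109.99 = €176.72. Break-even units = €2,418,100 ÷ €176.72 = 13,683.23; break-even revenue = 13,683.23 × €286.71 = €3,923,118.22.
Actual sales revenue = 29,820 × €286.71 = €8,549,692.20.
Margin of safety = (€8,549,692.20 − €3,923,118.22) ÷ €8,549,692.20 = 54.1%.

54.1%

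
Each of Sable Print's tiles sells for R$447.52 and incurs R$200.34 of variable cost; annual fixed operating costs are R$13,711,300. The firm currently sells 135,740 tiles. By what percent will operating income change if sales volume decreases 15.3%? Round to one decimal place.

Total contribution margin = 135,740 × R$247.18 = R$33,552,213.20.
Subtracting fixed costs: EBIT = R$33,552,213.20 − R$13,711,300 = R$19,840,913.20.
So DOL = total CM / EBIT = R$33,552,213.20 / R$19,840,913.20 = 1.6911.
%ΔEBIT = DOL × %ΔSales = 1.6911 × -15.3% = -25.9%.

-25.9%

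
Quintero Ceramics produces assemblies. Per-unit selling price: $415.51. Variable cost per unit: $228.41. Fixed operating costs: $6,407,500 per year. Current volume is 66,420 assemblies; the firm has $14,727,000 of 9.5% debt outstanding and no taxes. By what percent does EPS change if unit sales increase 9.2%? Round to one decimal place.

+24.7%

Contribution at this volume is 66,420 × $187.10 = $12,427,182.00.
Subtracting fixed costs: EBIT = $12,427,182.00 − $6,407,500 = $6,019,682.00.
After interest of $1,399,065.00, pre-tax earnings = $4,620,617.00.
Degree of combined leverage = contribution ÷ (EBIT − I) = $12,427,182.00 ÷ $4,620,617.00 = 2.6895.
%ΔEPS = DCL × %ΔSales = 2.6895 × +9.2% = +24.7%.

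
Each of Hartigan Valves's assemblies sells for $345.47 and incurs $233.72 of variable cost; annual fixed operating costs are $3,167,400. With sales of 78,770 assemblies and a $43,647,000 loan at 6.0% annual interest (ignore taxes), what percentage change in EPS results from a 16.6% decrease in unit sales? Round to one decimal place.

At 78,770 units, contribution = 78,770 × $111.75 = $8,802,547.50.
Subtracting fixed costs: EBIT = $8,802,547.50 − $3,167,400 = $5,635,147.50.
Interest = $2,618,820.00, so EBIT − I = $3,016,327.50.
DCL = total CM / (EBIT − I) = $8,802,547.50 / $3,016,327.50 = 2.9183.
EPS therefore changes by 2.9183 × (-16.6%) = -48.4%.

-48.4%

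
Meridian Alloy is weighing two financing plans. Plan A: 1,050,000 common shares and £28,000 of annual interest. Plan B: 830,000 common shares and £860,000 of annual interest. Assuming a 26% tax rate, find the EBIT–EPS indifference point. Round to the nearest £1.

At indifference, (EBIT − 28,000)(1 − t)/1,050,000 = (EBIT − 860,000)(1 − t)/830,000.
Cancelling (1 − t) and cross-multiplying: 830,000·(EBIT − 28,000) = 1,050,000·(EBIT − 860,000).
EBIT × (1,050,000 − 830,000) = 860,000 × 1,050,000 − 28,000 × 830,000 = 879,760,000,000, so EBIT = 879,760,000,000 ÷ 220,000 = 3,998,909.09.

£3,998,909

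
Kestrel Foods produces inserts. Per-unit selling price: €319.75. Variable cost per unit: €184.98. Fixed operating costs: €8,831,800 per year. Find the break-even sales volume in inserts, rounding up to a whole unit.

65,533 inserts

Each unit contributes €319.75 − €184.98 = €134.77.
Break-even Q = €8,831,800 / €134.77 = 65,532.39 → 65,533 inserts.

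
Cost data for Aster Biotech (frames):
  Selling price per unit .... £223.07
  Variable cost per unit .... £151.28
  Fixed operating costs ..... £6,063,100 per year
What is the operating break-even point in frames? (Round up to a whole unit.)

84,457 frames

Each unit contributes £223.07 − £151.28 = £71.79.
Break-even volume = fixed costs ÷ CM per unit = £6,063,100 ÷ £71.79 = 84,456.05, so 84,457 frames.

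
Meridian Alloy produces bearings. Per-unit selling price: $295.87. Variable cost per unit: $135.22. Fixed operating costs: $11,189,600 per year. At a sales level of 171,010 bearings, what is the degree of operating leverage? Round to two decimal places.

Contribution at this volume is 171,010 × $160.65 = $27,472,756.50.
Subtracting fixed costs: EBIT = $27,472,756.50 − $11,189,600 = $16,283,156.50.
Degree of operating leverage = $27,472,756.50 / $16,283,156.50 = 1.6872.

1.69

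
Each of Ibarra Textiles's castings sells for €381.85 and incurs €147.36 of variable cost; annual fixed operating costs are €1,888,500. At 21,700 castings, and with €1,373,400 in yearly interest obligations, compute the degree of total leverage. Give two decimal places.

2.79

Contribution at this volume is 21,700 × €234.49 = €5,088,433.00.
Operating income = contribution − fixed costs = €5,088,433.00 − €1,888,500 = €3,199,933.00. Interest = €1,373,400.00.
DOL = €5,088,433.00 ÷ €3,199,933.00 = 1.5902; DFL = €3,199,933.00 ÷ €1,826,533.00 = 1.7519.
DCL = DOL × DFL = 1.5902 × 1.7519 = 2.7859.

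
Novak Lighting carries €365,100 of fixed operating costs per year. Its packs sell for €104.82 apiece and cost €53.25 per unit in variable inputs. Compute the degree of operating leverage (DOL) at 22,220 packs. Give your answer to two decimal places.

At 22,220 units, contribution = 22,220 × €51.57 = €1,145,885.40.
Subtracting fixed costs: EBIT = €1,145,885.40 − €365,100 = €780,785.40.
So DOL = total CM / EBIT = €1,145,885.40 / €780,785.40 = 1.4676.

1.47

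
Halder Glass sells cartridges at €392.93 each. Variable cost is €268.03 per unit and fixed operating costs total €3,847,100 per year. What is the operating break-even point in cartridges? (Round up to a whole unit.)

Each unit contributes €392.93 − €268.03 = €124.90.
Break-even Q = €3,847,100 / €124.90 = 30,801.44 → 30,802 cartridges.

30,802 cartridges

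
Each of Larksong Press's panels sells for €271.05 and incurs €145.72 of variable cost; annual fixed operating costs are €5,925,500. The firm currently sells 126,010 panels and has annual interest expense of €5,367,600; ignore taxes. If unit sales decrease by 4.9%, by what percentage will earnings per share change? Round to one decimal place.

Contribution at this volume is 126,010 × €125.33 = €15,792,833.30.
EBIT = €15,792,833.30 − €5,925,500 = €9,867,333.30.
After interest of €5,367,600.00, pre-tax earnings = €4,499,733.30.
DCL = total CM / (EBIT − I) = €15,792,833.30 / €4,499,733.30 = 3.5097.
%ΔEPS = DCL × %ΔSales = 3.5097 × -4.9% = -17.2%.

-17.2%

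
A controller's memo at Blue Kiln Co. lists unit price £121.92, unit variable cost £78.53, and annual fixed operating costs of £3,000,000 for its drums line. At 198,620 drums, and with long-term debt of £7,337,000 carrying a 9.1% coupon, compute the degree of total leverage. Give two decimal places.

1.74

At 198,620 units, contribution = 198,620 × £43.39 = £8,618,121.80.
Operating income = contribution − fixed costs = £8,618,121.80 − £3,000,000 = £5,618,121.80. Interest = £667,667.00, so EBIT − I = £4,950,454.80.
DCL = contribution ÷ (EBIT − I) = £8,618,121.80 ÷ £4,950,454.80 = 1.7409.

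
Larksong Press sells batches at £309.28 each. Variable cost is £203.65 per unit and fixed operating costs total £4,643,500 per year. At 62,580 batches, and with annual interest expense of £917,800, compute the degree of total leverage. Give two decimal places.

At 62,580 units, contribution = 62,580 × £105.63 = £6,610,325.40.
Operating income = contribution − fixed costs = £6,610,325.40 − £4,643,500 = £1,966,825.40. Interest = £917,800.00, so EBIT − I = £1,049,025.40.
DCL = contribution ÷ (EBIT − I) = £6,610,325.40 ÷ £1,049,025.40 = 6.3014.

6.30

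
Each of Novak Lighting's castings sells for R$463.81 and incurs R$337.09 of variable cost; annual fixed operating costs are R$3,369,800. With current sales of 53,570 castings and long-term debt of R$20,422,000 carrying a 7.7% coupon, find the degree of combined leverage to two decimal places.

3.68

Contribution at this volume is 53,570 × R$126.72 = R$6,788,390.40.
Operating income = contribution − fixed costs = R$6,788,390.40 − R$3,369,800 = R$3,418,590.40. Interest = R$1,572,494.00, so EBIT − I = R$1,846,096.40.
Degree of total leverage = total CM / (EBIT − interest) = R$6,788,390.40 / R$1,846,096.40 = 3.6772.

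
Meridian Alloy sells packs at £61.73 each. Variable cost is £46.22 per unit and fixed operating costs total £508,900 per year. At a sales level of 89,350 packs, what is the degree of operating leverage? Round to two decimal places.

1.58

Total contribution margin = 89,350 × £15.51 = £1,385,818.50.
Operating income = contribution − fixed costs = £1,385,818.50 − £508,900 = £876,918.50.
DOL = contribution ÷ EBIT = £1,385,818.50 ÷ £876,918.50 = 1.5803.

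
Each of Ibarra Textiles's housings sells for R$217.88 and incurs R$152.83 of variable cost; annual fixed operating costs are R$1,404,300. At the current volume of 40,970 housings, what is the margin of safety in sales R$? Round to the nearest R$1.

Contribution margin per unit = R$217.88 − R$152.83 = R$65.05. Break-even units = R$1,404,300 ÷ R$65.05 = 21,588.01; break-even revenue = 21,588.01 × R$217.88 = R$4,703,595.45.
Current sales = 40,970 × R$217.88 = R$8,926,543.60.
Margin of safety = R$8,926,543.60 − R$4,703,595.45 = R$4,222,948.

R$4,222,948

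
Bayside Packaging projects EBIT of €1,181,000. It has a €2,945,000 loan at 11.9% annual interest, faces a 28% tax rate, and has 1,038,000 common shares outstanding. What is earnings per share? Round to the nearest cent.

Interest = €350,455.00, so EBT = €1,181,000 − €350,455.00 = €830,545.00.
Net income = €830,545.00 × (1 − 0.28) = €597,992.40.
Per share: €597,992.40 / 1,038,000 shares = €0.58.

€0.58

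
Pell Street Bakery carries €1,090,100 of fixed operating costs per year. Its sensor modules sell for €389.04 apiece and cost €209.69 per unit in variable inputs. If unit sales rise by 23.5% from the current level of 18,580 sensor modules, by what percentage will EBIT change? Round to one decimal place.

At 18,580 units, contribution = 18,580 × €179.35 = €3,332,323.00.
Operating income = contribution − fixed costs = €3,332,323.00 − €1,090,100 = €2,242,223.00.
Degree of operating leverage = €3,332,323.00 / €2,242,223.00 = 1.4862.
So EBIT moves 1.4862 × (+23.5%) = +34.9%.

+34.9%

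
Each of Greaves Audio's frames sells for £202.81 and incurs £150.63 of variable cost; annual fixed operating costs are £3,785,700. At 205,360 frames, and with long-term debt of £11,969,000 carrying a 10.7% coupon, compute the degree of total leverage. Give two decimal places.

Total contribution margin = 205,360 × £52.18 = £10,715,684.80.
EBIT = £10,715,684.80 − £3,785,700 = £6,929,984.80. Interest = £1,280,683.00, so EBIT − I = £5,649,301.80.
Degree of total leverage = total CM / (EBIT − interest) = £10,715,684.80 / £5,649,301.80 = 1.8968.

1.90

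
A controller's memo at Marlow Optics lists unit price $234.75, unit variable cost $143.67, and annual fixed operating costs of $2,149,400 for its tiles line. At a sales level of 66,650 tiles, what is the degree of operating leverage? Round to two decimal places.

At 66,650 units, contribution = 66,650 × $91.08 = $6,070,482.00.
Operating income = contribution − fixed costs = $6,070,482.00 − $2,149,400 = $3,921,082.00.
DOL = contribution ÷ EBIT = $6,070,482.00 ÷ $3,921,082.00 = 1.5482.

1.55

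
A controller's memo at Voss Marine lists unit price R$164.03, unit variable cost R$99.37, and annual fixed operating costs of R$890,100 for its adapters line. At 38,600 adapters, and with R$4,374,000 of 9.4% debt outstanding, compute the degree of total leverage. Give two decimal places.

2.09

Contribution at this volume is 38,600 × R$64.66 = R$2,495,876.00.
EBIT = R$2,495,876.00 − R$890,100 = R$1,605,776.00. Interest = R$411,156.00, so EBIT − I = R$1,194,620.00.
Degree of total leverage = total CM / (EBIT − interest) = R$2,495,876.00 / R$1,194,620.00 = 2.0893.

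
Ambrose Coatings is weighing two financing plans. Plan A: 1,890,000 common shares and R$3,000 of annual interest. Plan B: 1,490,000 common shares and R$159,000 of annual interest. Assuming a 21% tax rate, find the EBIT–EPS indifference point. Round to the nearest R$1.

R$740,100

Set EPS_A = EPS_B: (EBIT − R$3,000)(1 − 0.21) ÷ 1,890,000 = (EBIT − R$159,000)(1 − 0.21) ÷ 1,490,000.
The (1 − t) factor cancels: (EBIT − 3,000) × 1,490,000 = (EBIT − 159,000) × 1,890,000.
EBIT × (1,890,000 − 1,490,000) = 159,000 × 1,890,000 − 3,000 × 1,490,000 = 296,040,000,000, so EBIT = 296,040,000,000 ÷ 400,000 = 740,100.00.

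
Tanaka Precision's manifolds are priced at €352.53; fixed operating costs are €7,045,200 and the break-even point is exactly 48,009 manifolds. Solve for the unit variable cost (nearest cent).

At break-even, FC = Q × (P − VC), so P − VC = €7,045,200 ÷ 48,009 = €146.7475.
Hence VC = price − CM = €352.53 − €146.7475 = €205.78.

€205.78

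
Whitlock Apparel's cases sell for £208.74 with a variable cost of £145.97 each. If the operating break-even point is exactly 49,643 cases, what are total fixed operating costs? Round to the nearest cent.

£3,116,091.11

Contribution margin per unit = £208.74 − £145.97 = £62.77.
Since BE = FC / CM, FC = 49,643 × £62.77 = £3,116,091.11.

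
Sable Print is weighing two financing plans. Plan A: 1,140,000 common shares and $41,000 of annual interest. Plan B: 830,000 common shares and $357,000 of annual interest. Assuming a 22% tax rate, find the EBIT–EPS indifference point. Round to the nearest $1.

Set EPS_A = EPS_B: (EBIT − $41,000)(1 − 0.22) ÷ 1,140,000 = (EBIT − $357,000)(1 − 0.22) ÷ 830,000.
Cancelling (1 − t) and cross-multiplying: 830,000·(EBIT − 41,000) = 1,140,000·(EBIT − 357,000).
EBIT × (1,140,000 − 830,000) = 357,000 × 1,140,000 − 41,000 × 830,000 = 372,950,000,000, so EBIT = 372,950,000,000 ÷ 310,000 = 1,203,064.52.

$1,203,065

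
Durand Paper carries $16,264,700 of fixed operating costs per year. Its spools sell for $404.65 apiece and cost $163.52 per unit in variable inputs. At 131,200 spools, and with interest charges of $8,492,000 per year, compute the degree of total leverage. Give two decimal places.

Contribution at this volume is 131,200 × $241.13 = $31,636,256.00.
Subtracting fixed costs: EBIT = $31,636,256.00 − $16,264,700 = $15,371,556.00. Interest = $8,492,000.00, so EBIT − I = $6,879,556.00.
Degree of total leverage = total CM / (EBIT − interest) = $31,636,256.00 / $6,879,556.00 = 4.5986.

4.60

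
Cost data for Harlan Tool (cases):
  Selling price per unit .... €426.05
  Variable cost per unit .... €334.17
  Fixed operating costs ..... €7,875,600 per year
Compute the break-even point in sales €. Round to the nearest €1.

Contribution margin per unit = €426.05 − €334.17 = €91.88, a CM ratio of €91.88 ÷ €426.05 = 0.2157.
Break-even sales = FC ÷ CM ratio = €7,875,600 × €426.05 / €91.88 = €36,519,366.

€36,519,366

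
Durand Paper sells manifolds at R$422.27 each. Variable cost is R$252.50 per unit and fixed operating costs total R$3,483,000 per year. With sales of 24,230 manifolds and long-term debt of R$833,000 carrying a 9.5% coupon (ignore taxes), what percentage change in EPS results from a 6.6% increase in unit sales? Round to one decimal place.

Total contribution margin = 24,230 × R$169.77 = R$4,113,527.10.
Subtracting fixed costs: EBIT = R$4,113,527.10 − R$3,483,000 = R$630,527.10.
Interest = R$79,135.00, so EBIT − I = R$551,392.10.
DCL = total CM / (EBIT − I) = R$4,113,527.10 / R$551,392.10 = 7.4603.
EPS therefore changes by 7.4603 × (+6.6%) = +49.2%.

+49.2%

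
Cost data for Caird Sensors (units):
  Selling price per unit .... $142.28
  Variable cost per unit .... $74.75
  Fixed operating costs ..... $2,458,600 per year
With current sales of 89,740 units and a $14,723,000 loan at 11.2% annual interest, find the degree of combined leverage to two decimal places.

Total contribution margin = 89,740 × $67.53 = $6,060,142.20.
EBIT = $6,060,142.20 − $2,458,600 = $3,601,542.20. Interest = $1,648,976.00, so EBIT − I = $1,952,566.20.
DCL = contribution ÷ (EBIT − I) = $6,060,142.20 ÷ $1,952,566.20 = 3.1037.

3.10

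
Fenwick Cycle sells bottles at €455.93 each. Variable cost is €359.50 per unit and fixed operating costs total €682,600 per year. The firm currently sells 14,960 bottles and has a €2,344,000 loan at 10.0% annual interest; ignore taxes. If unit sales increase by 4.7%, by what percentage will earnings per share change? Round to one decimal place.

Contribution at this volume is 14,960 × €96.43 = €1,442,592.80.
Operating income = contribution − fixed costs = €1,442,592.80 − €682,600 = €759,992.80.
After interest of €234,400.00, pre-tax earnings = €525,592.80.
Degree of combined leverage = contribution ÷ (EBIT − I) = €1,442,592.80 ÷ €525,592.80 = 2.7447.
%ΔEPS = DCL × %ΔSales = 2.7447 × +4.7% = +12.9%.

+12.9%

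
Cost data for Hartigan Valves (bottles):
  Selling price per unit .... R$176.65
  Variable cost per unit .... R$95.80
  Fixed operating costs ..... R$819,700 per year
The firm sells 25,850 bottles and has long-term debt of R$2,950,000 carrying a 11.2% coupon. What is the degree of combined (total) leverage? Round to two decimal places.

2.22

Contribution at this volume is 25,850 × R$80.85 = R$2,089,972.50.
Subtracting fixed costs: EBIT = R$2,089,972.50 − R$819,700 = R$1,270,272.50. Interest = R$330,400.00.
DOL = R$2,089,972.50 ÷ R$1,270,272.50 = 1.6453; DFL = R$1,270,272.50 ÷ R$939,872.50 = 1.3515.
Combined leverage = 1.6453 × 1.3515 = 2.2236.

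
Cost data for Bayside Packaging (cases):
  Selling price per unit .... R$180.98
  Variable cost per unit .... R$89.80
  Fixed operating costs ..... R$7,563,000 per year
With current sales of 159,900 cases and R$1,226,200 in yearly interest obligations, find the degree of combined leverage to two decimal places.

At 159,900 units, contribution = 159,900 × R$91.18 = R$14,579,682.00.
Operating income = contribution − fixed costs = R$14,579,682.00 − R$7,563,000 = R$7,016,682.00. Interest = R$1,226,200.00.
DOL = R$14,579,682.00 ÷ R$7,016,682.00 = 2.0779; DFL = R$7,016,682.00 ÷ R$5,790,482.00 = 1.2118.
Combined leverage = 2.0779 × 1.2118 = 2.5180.

2.52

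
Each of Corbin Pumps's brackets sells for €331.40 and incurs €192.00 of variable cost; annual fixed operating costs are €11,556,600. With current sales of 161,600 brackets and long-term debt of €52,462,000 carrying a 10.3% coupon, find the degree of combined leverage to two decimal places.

Contribution at this volume is 161,600 × €139.40 = €22,527,040.00.
Subtracting fixed costs: EBIT = €22,527,040.00 − €11,556,600 = €10,970,440.00. Interest = €5,403,586.00, so EBIT − I = €5,566,854.00.
DCL = contribution ÷ (EBIT − I) = €22,527,040.00 ÷ €5,566,854.00 = 4.0466.

4.05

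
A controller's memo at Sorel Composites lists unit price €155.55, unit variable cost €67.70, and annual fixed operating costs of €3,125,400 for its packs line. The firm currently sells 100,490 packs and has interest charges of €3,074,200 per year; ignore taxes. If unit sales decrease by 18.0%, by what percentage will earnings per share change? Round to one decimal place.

-60.5%

Total contribution margin = 100,490 × €87.85 = €8,828,046.50.
Subtracting fixed costs: EBIT = €8,828,046.50 − €3,125,400 = €5,702,646.50.
Interest = €3,074,200.00, so EBIT − I = €2,628,446.50.
Degree of combined leverage = contribution ÷ (EBIT − I) = €8,828,046.50 ÷ €2,628,446.50 = 3.3587.
%ΔEPS = DCL × %ΔSales = 3.3587 × -18.0% = -60.5%.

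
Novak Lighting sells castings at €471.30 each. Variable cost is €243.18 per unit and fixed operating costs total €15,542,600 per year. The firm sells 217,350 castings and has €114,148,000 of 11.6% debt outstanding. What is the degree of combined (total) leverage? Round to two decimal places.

Total contribution margin = 217,350 × €228.12 = €49,581,882.00.
Subtracting fixed costs: EBIT = €49,581,882.00 − €15,542,600 = €34,039,282.00. Interest = €13,241,168.00, so EBIT − I = €20,798,114.00.
Degree of total leverage = total CM / (EBIT − interest) = €49,581,882.00 / €20,798,114.00 = 2.3840.

2.38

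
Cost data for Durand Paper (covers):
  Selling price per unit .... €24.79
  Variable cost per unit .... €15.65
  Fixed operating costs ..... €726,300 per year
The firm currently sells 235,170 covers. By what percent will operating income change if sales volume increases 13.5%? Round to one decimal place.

At 235,170 units, contribution = 235,170 × €9.14 = €2,149,453.80.
Subtracting fixed costs: EBIT = €2,149,453.80 − €726,300 = €1,423,153.80.
DOL = contribution ÷ EBIT = €2,149,453.80 ÷ €1,423,153.80 = 1.5103.
Operating income changes by 1.5103 × +13.5% = +20.4%.

+20.4%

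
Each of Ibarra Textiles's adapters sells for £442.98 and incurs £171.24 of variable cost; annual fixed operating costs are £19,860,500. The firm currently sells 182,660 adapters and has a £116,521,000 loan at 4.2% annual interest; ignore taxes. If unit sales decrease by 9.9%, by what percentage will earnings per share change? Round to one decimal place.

-19.7%

Total contribution margin = 182,660 × £271.74 = £49,636,028.40.
Subtracting fixed costs: EBIT = £49,636,028.40 − £19,860,500 = £29,775,528.40.
Interest = £4,893,882.00, so EBIT − I = £24,881,646.40.
Degree of combined leverage = contribution ÷ (EBIT − I) = £49,636,028.40 ÷ £24,881,646.40 = 1.9949.
%ΔEPS = DCL × %ΔSales = 1.9949 × -9.9% = -19.7%.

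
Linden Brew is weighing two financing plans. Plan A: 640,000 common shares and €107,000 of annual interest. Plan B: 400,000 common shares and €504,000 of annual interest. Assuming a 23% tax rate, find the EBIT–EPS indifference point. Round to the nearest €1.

Set EPS_A = EPS_B: (EBIT − €107,000)(1 − 0.23) ÷ 640,000 = (EBIT − €504,000)(1 − 0.23) ÷ 400,000.
The (1 − t) factor cancels: (EBIT − 107,000) × 400,000 = (EBIT − 504,000) × 640,000.
EBIT × (640,000 − 400,000) = 504,000 × 640,000 − 107,000 × 400,000 = 279,760,000,000, so EBIT = 279,760,000,000 ÷ 240,000 = 1,165,666.67.

€1,165,667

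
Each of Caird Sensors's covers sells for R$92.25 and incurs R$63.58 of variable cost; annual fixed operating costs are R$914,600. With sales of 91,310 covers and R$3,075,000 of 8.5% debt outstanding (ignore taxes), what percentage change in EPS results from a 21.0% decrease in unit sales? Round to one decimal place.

-38.1%

Contribution at this volume is 91,310 × R$28.67 = R$2,617,857.70.
Subtracting fixed costs: EBIT = R$2,617,857.70 − R$914,600 = R$1,703,257.70.
After interest of R$261,375.00, pre-tax earnings = R$1,441,882.70.
Degree of combined leverage = contribution ÷ (EBIT − I) = R$2,617,857.70 ÷ R$1,441,882.70 = 1.8156.
EPS therefore changes by 1.8156 × (-21.0%) = -38.1%.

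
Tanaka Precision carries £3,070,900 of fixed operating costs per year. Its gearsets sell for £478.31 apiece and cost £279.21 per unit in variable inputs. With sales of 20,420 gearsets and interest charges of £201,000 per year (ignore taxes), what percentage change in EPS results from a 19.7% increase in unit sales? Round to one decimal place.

At 20,420 units, contribution = 20,420 × £199.10 = £4,065,622.00.
Subtracting fixed costs: EBIT = £4,065,622.00 − £3,070,900 = £994,722.00.
After interest of £201,000.00, pre-tax earnings = £793,722.00.
Degree of combined leverage = contribution ÷ (EBIT − I) = £4,065,622.00 ÷ £793,722.00 = 5.1222.
%ΔEPS = DCL × %ΔSales = 5.1222 × +19.7% = +100.9%.

+100.9%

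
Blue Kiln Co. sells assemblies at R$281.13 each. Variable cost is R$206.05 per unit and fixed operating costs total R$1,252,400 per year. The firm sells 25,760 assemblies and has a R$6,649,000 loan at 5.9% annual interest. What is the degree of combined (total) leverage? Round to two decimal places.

6.68

At 25,760 units, contribution = 25,760 × R$75.08 = R$1,934,060.80.
EBIT = R$1,934,060.80 − R$1,252,400 = R$681,660.80. Interest = R$392,291.00.
DOL = R$1,934,060.80 ÷ R$681,660.80 = 2.8373; DFL = R$681,660.80 ÷ R$289,369.80 = 2.3557.
Combined leverage = 2.8373 × 2.3557 = 6.6838.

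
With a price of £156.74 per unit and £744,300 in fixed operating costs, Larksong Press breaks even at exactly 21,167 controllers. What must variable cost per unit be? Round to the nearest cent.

£121.58

Contribution per unit must be FC / Q = £744,300 / 21,167 = £35.1632.
Variable cost per unit = £156.74 − £35.1632 = £121.58.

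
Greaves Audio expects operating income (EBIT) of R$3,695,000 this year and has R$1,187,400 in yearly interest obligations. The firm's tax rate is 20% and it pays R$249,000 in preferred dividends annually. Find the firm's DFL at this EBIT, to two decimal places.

1.68

Interest = R$1,187,400.00.
Preferred dividends grossed up pre-tax: R$249,000 / (1 − 0.20) = R$311,250.00.
DFL = EBIT ÷ [EBIT − I − D_p/(1−t)] = R$3,695,000 ÷ [R$3,695,000 − R$1,187,400.00 − R$311,250.00] = R$3,695,000 ÷ R$2,196,350.00 = 1.6823.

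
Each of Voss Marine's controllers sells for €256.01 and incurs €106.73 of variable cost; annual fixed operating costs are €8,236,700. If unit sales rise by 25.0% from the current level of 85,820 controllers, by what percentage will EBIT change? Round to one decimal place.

+70.0%

Contribution at this volume is 85,820 × €149.28 = €12,811,209.60.
Subtracting fixed costs: EBIT = €12,811,209.60 − €8,236,700 = €4,574,509.60.
DOL = contribution ÷ EBIT = €12,811,209.60 ÷ €4,574,509.60 = 2.8006.
So EBIT moves 2.8006 × (+25.0%) = +70.0%.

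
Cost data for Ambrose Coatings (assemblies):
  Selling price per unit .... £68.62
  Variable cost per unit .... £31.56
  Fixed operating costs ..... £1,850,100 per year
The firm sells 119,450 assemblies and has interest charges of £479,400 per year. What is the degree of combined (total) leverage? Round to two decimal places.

At 119,450 units, contribution = 119,450 × £37.06 = £4,426,817.00.
Subtracting fixed costs: EBIT = £4,426,817.00 − £1,850,100 = £2,576,717.00. Interest = £479,400.00, so EBIT − I = £2,097,317.00.
Degree of total leverage = total CM / (EBIT − interest) = £4,426,817.00 / £2,097,317.00 = 2.1107.

2.11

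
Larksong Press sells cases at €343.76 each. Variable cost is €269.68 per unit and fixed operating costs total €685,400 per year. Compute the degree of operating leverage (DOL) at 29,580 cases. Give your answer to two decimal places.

Total contribution margin = 29,580 × €74.08 = €2,191,286.40.
Operating income = contribution − fixed costs = €2,191,286.40 − €685,400 = €1,505,886.40.
DOL = contribution ÷ EBIT = €2,191,286.40 ÷ €1,505,886.40 = 1.4551.

1.46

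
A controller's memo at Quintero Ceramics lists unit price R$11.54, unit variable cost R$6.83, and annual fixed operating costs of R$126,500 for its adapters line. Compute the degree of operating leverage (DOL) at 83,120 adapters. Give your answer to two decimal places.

1.48

Contribution at this volume is 83,120 × R$4.71 = R$391,495.20.
EBIT = R$391,495.20 − R$126,500 = R$264,995.20.
DOL = contribution ÷ EBIT = R$391,495.20 ÷ R$264,995.20 = 1.4774.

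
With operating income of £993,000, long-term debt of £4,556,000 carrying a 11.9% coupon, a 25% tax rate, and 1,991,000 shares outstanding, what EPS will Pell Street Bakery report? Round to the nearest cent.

£0.17

Interest = £542,164.00, so EBT = £993,000 − £542,164.00 = £450,836.00.
Net income = £450,836.00 × (1 − 0.25) = £338,127.00.
EPS = £338,127.00 ÷ 1,991,000 = £0.17.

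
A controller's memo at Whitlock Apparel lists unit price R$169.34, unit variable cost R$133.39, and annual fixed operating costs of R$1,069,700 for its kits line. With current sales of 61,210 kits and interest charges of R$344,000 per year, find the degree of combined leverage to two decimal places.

2.80

Contribution at this volume is 61,210 × R$35.95 = R$2,200,499.50.
EBIT = R$2,200,499.50 − R$1,069,700 = R$1,130,799.50. Interest = R$344,000.00, so EBIT − I = R$786,799.50.
Degree of total leverage = total CM / (EBIT − interest) = R$2,200,499.50 / R$786,799.50 = 2.7968.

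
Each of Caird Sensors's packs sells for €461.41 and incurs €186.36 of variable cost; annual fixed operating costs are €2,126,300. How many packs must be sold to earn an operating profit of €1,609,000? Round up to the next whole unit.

13,581 packs

Each unit contributes €461.41 − €186.36 = €275.05.
Required volume = (fixed costs + target profit) ÷ CM = (€2,126,300 + €1,609,000) ÷ €275.05 = 13,580.44, so 13,581 packs.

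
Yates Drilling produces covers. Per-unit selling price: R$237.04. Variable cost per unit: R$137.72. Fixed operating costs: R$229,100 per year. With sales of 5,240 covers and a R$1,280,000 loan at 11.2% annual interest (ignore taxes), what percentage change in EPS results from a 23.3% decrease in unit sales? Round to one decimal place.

Contribution at this volume is 5,240 × R$99.32 = R$520,436.80.
Subtracting fixed costs: EBIT = R$520,436.80 − R$229,100 = R$291,336.80.
After interest of R$143,360.00, pre-tax earnings = R$147,976.80.
Degree of combined leverage = contribution ÷ (EBIT − I) = R$520,436.80 ÷ R$147,976.80 = 3.5170.
EPS therefore changes by 3.5170 × (-23.3%) = -81.9%.

-81.9%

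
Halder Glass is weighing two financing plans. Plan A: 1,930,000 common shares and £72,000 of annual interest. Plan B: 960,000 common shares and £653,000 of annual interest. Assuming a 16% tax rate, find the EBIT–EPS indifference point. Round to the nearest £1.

Set EPS_A = EPS_B: (EBIT − £72,000)(1 − 0.16) ÷ 1,930,000 = (EBIT − £653,000)(1 − 0.16) ÷ 960,000.
Cancelling (1 − t) and cross-multiplying: 960,000·(EBIT − 72,000) = 1,930,000·(EBIT − 653,000).
Solving, EBIT = (653,000·1,930,000 − 72,000·960,000) / (1,930,000 − 960,000) = 1,191,170,000,000 / 970,000 = 1,228,010.31.

£1,228,010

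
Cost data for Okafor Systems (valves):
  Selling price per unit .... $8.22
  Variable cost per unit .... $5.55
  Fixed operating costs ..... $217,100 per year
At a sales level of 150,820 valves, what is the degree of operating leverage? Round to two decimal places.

2.17

At 150,820 units, contribution = 150,820 × $2.67 = $402,689.40.
EBIT = $402,689.40 − $217,100 = $185,589.40.
So DOL = total CM / EBIT = $402,689.40 / $185,589.40 = 2.1698.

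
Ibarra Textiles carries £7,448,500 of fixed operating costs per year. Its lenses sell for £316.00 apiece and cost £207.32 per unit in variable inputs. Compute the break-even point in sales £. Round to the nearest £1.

Contribution margin per unit = £316.00 − £207.32 = £108.68, a CM ratio of £108.68 ÷ £316.00 = 0.3439.
Break-even revenue = fixed costs × price ÷ CM = £7,448,500 × £316.00 ÷ £108.68 = £21,657,398.

£21,657,398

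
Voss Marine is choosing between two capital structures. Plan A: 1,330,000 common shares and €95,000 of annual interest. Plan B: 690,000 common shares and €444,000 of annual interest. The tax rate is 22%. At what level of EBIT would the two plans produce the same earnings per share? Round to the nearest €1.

€820,266

At indifference, (EBIT − 95,000)(1 − t)/1,330,000 = (EBIT − 444,000)(1 − t)/690,000.
Cancelling (1 − t) and cross-multiplying: 690,000·(EBIT − 95,000) = 1,330,000·(EBIT − 444,000).
Solving, EBIT = (444,000·1,330,000 − 95,000·690,000) / (1,330,000 − 690,000) = 524,970,000,000 / 640,000 = 820,265.62.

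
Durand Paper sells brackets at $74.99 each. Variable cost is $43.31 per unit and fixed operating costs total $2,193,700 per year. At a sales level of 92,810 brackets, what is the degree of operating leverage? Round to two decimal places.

3.94

At 92,810 units, contribution = 92,810 × $31.68 = $2,940,220.80.
Operating income = contribution − fixed costs = $2,940,220.80 − $2,193,700 = $746,520.80.
Degree of operating leverage = $2,940,220.80 / $746,520.80 = 3.9386.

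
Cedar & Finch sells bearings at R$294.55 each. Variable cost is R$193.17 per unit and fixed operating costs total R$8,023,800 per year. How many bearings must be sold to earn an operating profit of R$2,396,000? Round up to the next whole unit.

Each unit contributes R$294.55 − R$193.17 = R$101.38.
Required volume = (fixed costs + target profit) ÷ CM = (R$8,023,800 + R$2,396,000) ÷ R$101.38 = 102,779.64, so 102,780 bearings.

102,780 bearings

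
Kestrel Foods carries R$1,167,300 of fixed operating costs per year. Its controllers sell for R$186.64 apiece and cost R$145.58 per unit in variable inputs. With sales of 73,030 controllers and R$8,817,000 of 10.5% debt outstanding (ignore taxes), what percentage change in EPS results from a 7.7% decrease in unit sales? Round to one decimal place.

At 73,030 units, contribution = 73,030 × R$41.06 = R$2,998,611.80.
Operating income = contribution − fixed costs = R$2,998,611.80 − R$1,167,300 = R$1,831,311.80.
After interest of R$925,785.00, pre-tax earnings = R$905,526.80.
Degree of combined leverage = contribution ÷ (EBIT − I) = R$2,998,611.80 ÷ R$905,526.80 = 3.3115.
%ΔEPS = DCL × %ΔSales = 3.3115 × -7.7% = -25.5%.

-25.5%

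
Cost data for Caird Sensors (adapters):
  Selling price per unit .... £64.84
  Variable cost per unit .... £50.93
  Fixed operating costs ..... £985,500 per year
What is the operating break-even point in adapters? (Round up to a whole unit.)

70,849 adapters

Each unit contributes £64.84 − £50.93 = £13.91.
Break-even Q = £985,500 / £13.91 = 70,848.31 → 70,849 adapters.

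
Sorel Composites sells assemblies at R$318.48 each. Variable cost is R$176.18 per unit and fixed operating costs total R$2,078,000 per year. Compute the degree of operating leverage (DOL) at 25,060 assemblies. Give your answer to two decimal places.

At 25,060 units, contribution = 25,060 × R$142.30 = R$3,566,038.00.
Subtracting fixed costs: EBIT = R$3,566,038.00 − R$2,078,000 = R$1,488,038.00.
Degree of operating leverage = R$3,566,038.00 / R$1,488,038.00 = 2.3965.

2.40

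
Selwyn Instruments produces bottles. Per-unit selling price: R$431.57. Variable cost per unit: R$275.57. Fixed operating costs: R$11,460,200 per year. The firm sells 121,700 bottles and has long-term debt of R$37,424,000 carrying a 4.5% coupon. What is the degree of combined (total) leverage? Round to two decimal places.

3.25

Contribution at this volume is 121,700 × R$156.00 = R$18,985,200.00.
Subtracting fixed costs: EBIT = R$18,985,200.00 − R$11,460,200 = R$7,525,000.00. Interest = R$1,684,080.00.
DOL = R$18,985,200.00 ÷ R$7,525,000.00 = 2.5230; DFL = R$7,525,000.00 ÷ R$5,840,920.00 = 1.2883.
DCL = DOL × DFL = 2.5230 × 1.2883 = 3.2504.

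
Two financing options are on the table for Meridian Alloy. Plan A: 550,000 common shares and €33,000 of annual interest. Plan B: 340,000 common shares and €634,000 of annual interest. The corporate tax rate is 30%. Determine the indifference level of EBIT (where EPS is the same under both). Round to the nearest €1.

€1,607,048

Set EPS_A = EPS_B: (EBIT − €33,000)(1 − 0.30) ÷ 550,000 = (EBIT − €634,000)(1 − 0.30) ÷ 340,000.
Cancelling (1 − t) and cross-multiplying: 340,000·(EBIT − 33,000) = 550,000·(EBIT − 634,000).
EBIT × (550,000 − 340,000) = 634,000 × 550,000 − 33,000 × 340,000 = 337,480,000,000, so EBIT = 337,480,000,000 ÷ 210,000 = 1,607,047.62.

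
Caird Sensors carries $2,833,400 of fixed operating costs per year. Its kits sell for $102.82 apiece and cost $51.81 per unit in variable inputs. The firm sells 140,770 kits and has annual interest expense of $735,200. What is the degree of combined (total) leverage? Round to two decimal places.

1.99

Contribution at this volume is 140,770 × $51.01 = $7,180,677.70.
EBIT = $7,180,677.70 − $2,833,400 = $4,347,277.70. Interest = $735,200.00.
DOL = $7,180,677.70 ÷ $4,347,277.70 = 1.6518; DFL = $4,347,277.70 ÷ $3,612,077.70 = 1.2035.
Combined leverage = 1.6518 × 1.2035 = 1.9879.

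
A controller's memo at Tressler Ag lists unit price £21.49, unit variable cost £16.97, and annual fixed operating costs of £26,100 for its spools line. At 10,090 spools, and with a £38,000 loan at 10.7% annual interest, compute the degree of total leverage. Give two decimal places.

2.95

Contribution at this volume is 10,090 × £4.52 = £45,606.80.
EBIT = £45,606.80 − £26,100 = £19,506.80. Interest = £4,066.00.
DOL = £45,606.80 ÷ £19,506.80 = 2.3380; DFL = £19,506.80 ÷ £15,440.80 = 1.2633.
Combined leverage = 2.3380 × 1.2633 = 2.9536.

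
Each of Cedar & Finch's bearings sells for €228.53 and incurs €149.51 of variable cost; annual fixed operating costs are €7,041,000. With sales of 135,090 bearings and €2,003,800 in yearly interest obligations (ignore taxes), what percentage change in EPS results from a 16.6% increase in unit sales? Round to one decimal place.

+108.7%

At 135,090 units, contribution = 135,090 × €79.02 = €10,674,811.80.
EBIT = €10,674,811.80 − €7,041,000 = €3,633,811.80.
After interest of €2,003,800.00, pre-tax earnings = €1,630,011.80.
Degree of combined leverage = contribution ÷ (EBIT − I) = €10,674,811.80 ÷ €1,630,011.80 = 6.5489.
%ΔEPS = DCL × %ΔSales = 6.5489 × +16.6% = +108.7%.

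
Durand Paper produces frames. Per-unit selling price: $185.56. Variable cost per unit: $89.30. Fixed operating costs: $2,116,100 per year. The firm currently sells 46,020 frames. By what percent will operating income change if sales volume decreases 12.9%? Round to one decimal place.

-24.7%

Total contribution margin = 46,020 × $96.26 = $4,429,885.20.
Operating income = contribution − fixed costs = $4,429,885.20 − $2,116,100 = $2,313,785.20.
Degree of operating leverage = $4,429,885.20 / $2,313,785.20 = 1.9146.
%ΔEBIT = DOL × %ΔSales = 1.9146 × -12.9% = -24.7%.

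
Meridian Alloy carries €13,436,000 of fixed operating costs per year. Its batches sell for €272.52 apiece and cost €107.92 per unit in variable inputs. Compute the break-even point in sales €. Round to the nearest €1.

CM per unit = €272.52 − €107.92 = €164.60; CM ratio = €164.60 / €272.52 = 0.6040.
Break-even sales = FC ÷ CM ratio = €13,436,000 × €272.52 / €164.60 = €22,245,314.

€22,245,314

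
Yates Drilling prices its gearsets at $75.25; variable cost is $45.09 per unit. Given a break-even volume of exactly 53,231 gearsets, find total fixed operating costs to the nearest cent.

$1,605,446.96

Each unit contributes $75.25 − $45.09 = $30.16.
Since BE = FC / CM, FC = 53,231 × $30.16 = $1,605,446.96.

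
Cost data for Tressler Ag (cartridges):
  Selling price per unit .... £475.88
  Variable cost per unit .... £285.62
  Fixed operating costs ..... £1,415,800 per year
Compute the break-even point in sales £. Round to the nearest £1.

£3,541,212

Contribution margin per unit = £475.88 − £285.62 = £190.26, a CM ratio of £190.26 ÷ £475.88 = 0.3998.
Break-even revenue = fixed costs × price ÷ CM = £1,415,800 × £475.88 ÷ £190.26 = £3,541,212.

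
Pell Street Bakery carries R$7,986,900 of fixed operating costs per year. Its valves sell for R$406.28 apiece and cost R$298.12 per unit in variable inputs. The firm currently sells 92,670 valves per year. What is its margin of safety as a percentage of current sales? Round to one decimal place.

20.3%

Contribution margin per unit = R$406.28 − R$298.12 = R$108.16. Break-even units = R$7,986,900 ÷ R$108.16 = 73,843.38; break-even revenue = 73,843.38 × R$406.28 = R$30,001,088.50.
Current sales = 92,670 × R$406.28 = R$37,649,967.60.
Margin of safety = (R$37,649,967.60 − R$30,001,088.50) ÷ R$37,649,967.60 = 20.3%.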